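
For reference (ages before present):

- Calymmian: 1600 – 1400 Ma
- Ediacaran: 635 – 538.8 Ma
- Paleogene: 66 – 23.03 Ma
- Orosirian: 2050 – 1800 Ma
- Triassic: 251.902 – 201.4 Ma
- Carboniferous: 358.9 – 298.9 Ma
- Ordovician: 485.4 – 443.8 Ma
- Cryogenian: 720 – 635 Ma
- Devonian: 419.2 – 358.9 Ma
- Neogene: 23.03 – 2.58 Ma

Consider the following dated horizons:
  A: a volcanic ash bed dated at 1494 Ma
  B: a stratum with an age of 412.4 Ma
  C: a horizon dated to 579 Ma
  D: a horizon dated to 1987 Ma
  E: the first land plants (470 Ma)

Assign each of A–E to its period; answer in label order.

A: 1494 Ma lies in 1600–1400 Ma, so Calymmian.
B: 412.4 Ma lies in 419.2–358.9 Ma, so Devonian.
C: 579 Ma lies in 635–538.8 Ma, so Ediacaran.
D: 1987 Ma lies in 2050–1800 Ma, so Orosirian.
E: 470 Ma lies in 485.4–443.8 Ma, so Ordovician.

A — Calymmian; B — Devonian; C — Ediacaran; D — Orosirian; E — Ordovician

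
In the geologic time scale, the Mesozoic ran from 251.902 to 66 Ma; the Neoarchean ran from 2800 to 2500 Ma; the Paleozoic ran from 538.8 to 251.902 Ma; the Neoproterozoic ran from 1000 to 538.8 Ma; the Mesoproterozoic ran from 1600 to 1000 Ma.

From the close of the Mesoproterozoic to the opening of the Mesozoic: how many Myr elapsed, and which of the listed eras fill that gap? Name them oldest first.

748.098 million years; Neoproterozoic, Paleozoic

End of Mesoproterozoic = 1000 Ma; start of Mesozoic = 251.902 Ma.
Gap = 1000 − 251.902 = 748.098 Myr.
Eras wholly inside 1000–251.902 Ma: Neoproterozoic (1000–538.8), Paleozoic (538.8–251.902).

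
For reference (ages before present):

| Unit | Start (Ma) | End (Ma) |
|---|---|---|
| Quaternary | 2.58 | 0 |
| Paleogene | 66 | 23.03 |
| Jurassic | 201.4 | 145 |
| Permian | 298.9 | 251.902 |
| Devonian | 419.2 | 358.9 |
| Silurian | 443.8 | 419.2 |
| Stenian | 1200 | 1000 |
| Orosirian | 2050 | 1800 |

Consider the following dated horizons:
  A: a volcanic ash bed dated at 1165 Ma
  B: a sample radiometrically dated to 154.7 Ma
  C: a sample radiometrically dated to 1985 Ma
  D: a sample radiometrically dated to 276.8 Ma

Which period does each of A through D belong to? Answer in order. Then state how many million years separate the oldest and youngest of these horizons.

A — Stenian; B — Jurassic; C — Orosirian; D — Permian; span 1830.3 million years

Match each age against the start–end ranges in the excerpt: A = 1165 Ma → Stenian (1200–1000); B = 154.7 Ma → Jurassic (201.4–145); C = 1985 Ma → Orosirian (2050–1800); D = 276.8 Ma → Permian (298.9–251.902).
The largest age is 1985 Ma and the smallest is 154.7 Ma; their difference is 1830.3 Myr.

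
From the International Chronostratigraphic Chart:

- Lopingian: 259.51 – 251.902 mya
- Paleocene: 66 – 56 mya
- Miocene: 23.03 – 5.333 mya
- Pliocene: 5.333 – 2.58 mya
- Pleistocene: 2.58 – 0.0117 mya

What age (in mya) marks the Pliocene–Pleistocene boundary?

2.58 mya

The Pliocene ends and the Pleistocene begins at 2.58 mya.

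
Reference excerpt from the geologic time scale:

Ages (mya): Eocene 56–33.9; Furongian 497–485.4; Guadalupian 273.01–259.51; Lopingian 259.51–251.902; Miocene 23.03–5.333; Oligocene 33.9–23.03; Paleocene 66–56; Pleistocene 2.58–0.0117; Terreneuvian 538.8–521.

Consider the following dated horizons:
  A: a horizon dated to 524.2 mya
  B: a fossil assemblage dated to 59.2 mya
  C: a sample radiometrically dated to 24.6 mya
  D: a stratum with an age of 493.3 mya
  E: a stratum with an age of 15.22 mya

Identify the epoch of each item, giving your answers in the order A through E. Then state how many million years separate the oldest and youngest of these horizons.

A — Terreneuvian; B — Paleocene; C — Oligocene; D — Furongian; E — Miocene; span 508.98 million years

A: 524.2 Ma lies in 538.8–521 Ma, so Terreneuvian.
B: 59.2 Ma lies in 66–56 Ma, so Paleocene.
C: 24.6 Ma lies in 33.9–23.03 Ma, so Oligocene.
D: 493.3 Ma lies in 497–485.4 Ma, so Furongian.
E: 15.22 Ma lies in 23.03–5.333 Ma, so Miocene.
Oldest = 524.2 Ma, youngest = 15.22 Ma → span 508.98 Myr.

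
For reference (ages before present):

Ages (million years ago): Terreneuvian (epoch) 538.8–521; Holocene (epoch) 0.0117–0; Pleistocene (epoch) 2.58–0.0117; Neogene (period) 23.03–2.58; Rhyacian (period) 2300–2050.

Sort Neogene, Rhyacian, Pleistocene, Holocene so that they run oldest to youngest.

Rhyacian, Neogene, Pleistocene, Holocene

The oldest of these is Rhyacian (starts 2300 Ma) and the youngest is Holocene (ends 0 Ma).
In between, by decreasing start age: Neogene (23.03), Pleistocene (2.58).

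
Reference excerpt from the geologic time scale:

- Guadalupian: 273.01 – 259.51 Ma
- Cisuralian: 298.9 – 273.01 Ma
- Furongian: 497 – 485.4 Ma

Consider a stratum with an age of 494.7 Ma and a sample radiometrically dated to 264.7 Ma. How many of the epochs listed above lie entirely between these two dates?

494.7 Ma sits inside the Furongian (497–485.4) and 264.7 Ma inside the Guadalupian (273.01–259.51); neither of those is wholly between the two dates.
The listed epochs lying completely between them are Cisuralian — 1 in all.

1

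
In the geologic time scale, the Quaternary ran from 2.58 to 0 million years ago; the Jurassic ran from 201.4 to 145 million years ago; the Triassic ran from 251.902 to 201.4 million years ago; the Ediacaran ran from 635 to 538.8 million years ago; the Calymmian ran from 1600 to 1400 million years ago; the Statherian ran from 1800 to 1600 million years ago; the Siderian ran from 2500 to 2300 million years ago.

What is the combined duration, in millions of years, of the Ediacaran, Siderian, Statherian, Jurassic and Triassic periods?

603.102 million years

Each duration: Ediacaran = 96.2; Siderian = 200; Statherian = 200; Jurassic = 56.4; Triassic = 50.502.
Sum: 96.2 + 200 + 200 + 56.4 + 50.502 = 603.102 Myr.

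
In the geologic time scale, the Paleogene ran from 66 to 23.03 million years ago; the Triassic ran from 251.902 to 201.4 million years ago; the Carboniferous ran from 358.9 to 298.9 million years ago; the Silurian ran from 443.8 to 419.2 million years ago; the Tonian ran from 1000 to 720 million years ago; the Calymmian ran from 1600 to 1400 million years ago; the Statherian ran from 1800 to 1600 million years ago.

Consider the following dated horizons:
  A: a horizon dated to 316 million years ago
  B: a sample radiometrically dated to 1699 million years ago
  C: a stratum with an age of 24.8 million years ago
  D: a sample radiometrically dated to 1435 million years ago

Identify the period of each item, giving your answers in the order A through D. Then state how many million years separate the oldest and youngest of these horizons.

A — Carboniferous; B — Statherian; C — Paleogene; D — Calymmian; span 1674.2 million years

A: 316 Ma lies in 358.9–298.9 Ma, so Carboniferous.
B: 1699 Ma lies in 1800–1600 Ma, so Statherian.
C: 24.8 Ma lies in 66–23.03 Ma, so Paleogene.
D: 1435 Ma lies in 1600–1400 Ma, so Calymmian.
Oldest = 1699 Ma, youngest = 24.8 Ma → span 1674.2 Myr.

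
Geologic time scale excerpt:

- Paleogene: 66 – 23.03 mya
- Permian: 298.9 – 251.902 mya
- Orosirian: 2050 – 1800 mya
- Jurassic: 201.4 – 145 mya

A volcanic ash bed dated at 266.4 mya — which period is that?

Permian

266.4 Ma lies between 298.9 and 251.902 Ma, so it falls in the Permian.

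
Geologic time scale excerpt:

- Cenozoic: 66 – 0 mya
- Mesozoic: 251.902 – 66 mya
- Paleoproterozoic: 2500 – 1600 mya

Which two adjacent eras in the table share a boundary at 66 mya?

Mesozoic and Cenozoic

The Mesozoic ends at 66 mya and the Cenozoic begins at 66 mya, so they share that boundary.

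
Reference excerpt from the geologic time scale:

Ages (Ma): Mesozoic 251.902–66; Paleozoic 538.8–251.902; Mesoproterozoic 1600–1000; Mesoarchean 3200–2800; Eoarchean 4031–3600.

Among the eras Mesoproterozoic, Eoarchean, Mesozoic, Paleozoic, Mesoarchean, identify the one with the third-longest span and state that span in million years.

Durations: Mesoproterozoic 600; Eoarchean 431; Mesozoic 185.902; Paleozoic 286.898; Mesoarchean 400 Myr.
Sorted longest-first: Mesoproterozoic (600), Eoarchean (431), Mesoarchean (400), Paleozoic (286.898), Mesozoic (185.902).
The third longest is Mesoarchean at 400 Myr.

Mesoarchean, 400 million years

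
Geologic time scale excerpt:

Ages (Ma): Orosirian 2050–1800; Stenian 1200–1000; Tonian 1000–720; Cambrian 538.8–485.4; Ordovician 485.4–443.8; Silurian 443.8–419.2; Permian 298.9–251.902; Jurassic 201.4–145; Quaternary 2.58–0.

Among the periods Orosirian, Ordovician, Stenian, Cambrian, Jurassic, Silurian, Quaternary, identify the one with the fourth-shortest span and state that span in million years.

Cambrian, 53.4 million years

Start − end for each: Orosirian 2050 − 1800 = 250; Ordovician 485.4 − 443.8 = 41.6; Stenian 1200 − 1000 = 200; Cambrian 538.8 − 485.4 = 53.4; Jurassic 201.4 − 145 = 56.4; Silurian 443.8 − 419.2 = 24.6; Quaternary 2.58 − 0 = 2.58.
Ranking these from shortest: Quaternary < Silurian < Ordovician < Cambrian < Jurassic < Stenian < Orosirian.
Position 4 in that ranking is Cambrian, which lasted 53.4 Myr.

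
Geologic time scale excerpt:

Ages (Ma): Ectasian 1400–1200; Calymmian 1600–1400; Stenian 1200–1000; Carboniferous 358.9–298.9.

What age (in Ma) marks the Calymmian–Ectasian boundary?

1400 Ma

The Calymmian ends and the Ectasian begins at 1400 Ma.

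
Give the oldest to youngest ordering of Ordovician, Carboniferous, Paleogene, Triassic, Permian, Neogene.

Group by era (each group listed oldest first) — Paleozoic: Ordovician, Carboniferous, Permian; Mesozoic: Triassic; Cenozoic: Paleogene, Neogene. The eras run Paleozoic → Mesozoic → Cenozoic. Concatenating the groups in that era order gives oldest to youngest directly.

Ordovician, Carboniferous, Permian, Triassic, Paleogene, Neogene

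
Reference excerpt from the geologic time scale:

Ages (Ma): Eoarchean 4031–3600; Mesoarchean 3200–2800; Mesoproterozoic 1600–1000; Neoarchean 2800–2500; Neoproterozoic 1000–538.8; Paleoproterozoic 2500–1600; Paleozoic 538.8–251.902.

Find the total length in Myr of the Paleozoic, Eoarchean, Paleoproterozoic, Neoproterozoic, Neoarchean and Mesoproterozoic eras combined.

Duration is start − end for each: (538.8 − 251.902) + (4031 − 3600) + (2500 − 1600) + (1000 − 538.8) + (2800 − 2500) + (1600 − 1000).
That is 286.898 + 431 + 900 + 461.2 + 300 + 600, which totals 2979.098 million years.

2979.098 million years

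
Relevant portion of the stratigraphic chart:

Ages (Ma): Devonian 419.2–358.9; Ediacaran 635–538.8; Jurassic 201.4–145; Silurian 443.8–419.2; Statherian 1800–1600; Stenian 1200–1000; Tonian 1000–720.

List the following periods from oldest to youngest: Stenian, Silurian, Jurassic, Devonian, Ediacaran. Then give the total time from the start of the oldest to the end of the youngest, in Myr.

Start ages (Ma): Stenian 1200, Ediacaran 635, Silurian 443.8, Devonian 419.2, Jurassic 201.4.
Ordered oldest to youngest: Stenian, Ediacaran, Silurian, Devonian, Jurassic.
Span = 1200 − 145 = 1055 Myr.

Stenian → Ediacaran → Silurian → Devonian → Jurassic; total span 1055 Myr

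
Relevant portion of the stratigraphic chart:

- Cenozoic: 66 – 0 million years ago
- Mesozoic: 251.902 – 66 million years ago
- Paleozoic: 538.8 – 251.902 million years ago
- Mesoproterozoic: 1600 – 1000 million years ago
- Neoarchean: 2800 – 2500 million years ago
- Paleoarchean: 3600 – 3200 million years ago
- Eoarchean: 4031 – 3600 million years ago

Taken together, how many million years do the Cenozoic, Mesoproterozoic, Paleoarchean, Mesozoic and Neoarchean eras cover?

Duration is start − end for each: (66 − 0) + (1600 − 1000) + (3600 − 3200) + (251.902 − 66) + (2800 − 2500).
That is 66 + 600 + 400 + 185.902 + 300, which totals 1551.902 million years.

1551.902 million years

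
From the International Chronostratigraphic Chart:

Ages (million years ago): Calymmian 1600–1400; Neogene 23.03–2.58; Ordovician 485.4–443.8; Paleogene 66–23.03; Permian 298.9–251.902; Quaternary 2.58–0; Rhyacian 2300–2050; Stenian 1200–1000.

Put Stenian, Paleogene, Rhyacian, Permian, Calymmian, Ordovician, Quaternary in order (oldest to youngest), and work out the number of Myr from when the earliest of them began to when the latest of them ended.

Rhyacian, Calymmian, Stenian, Ordovician, Permian, Paleogene, Quaternary; total span 2300 Myr

Start ages (Ma): Rhyacian 2300, Calymmian 1600, Stenian 1200, Ordovician 485.4, Permian 298.9, Paleogene 66, Quaternary 2.58.
Ordered oldest to youngest: Rhyacian, Calymmian, Stenian, Ordovician, Permian, Paleogene, Quaternary.
Span = 2300 − 0 = 2300 Myr.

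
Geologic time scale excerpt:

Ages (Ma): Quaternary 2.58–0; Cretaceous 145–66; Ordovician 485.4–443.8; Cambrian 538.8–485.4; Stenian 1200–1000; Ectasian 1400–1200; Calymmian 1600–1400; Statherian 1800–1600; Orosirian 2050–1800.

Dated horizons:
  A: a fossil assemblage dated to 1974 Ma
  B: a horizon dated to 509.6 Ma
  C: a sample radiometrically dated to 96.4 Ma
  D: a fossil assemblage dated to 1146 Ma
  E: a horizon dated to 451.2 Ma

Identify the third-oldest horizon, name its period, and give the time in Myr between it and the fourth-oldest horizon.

Larger Ma means older, so oldest first: A 1974 > D 1146 > B 509.6 > E 451.2 > C 96.4.
Counting 3 along gives B (509.6 Ma); the excerpt puts that inside the Cambrian, 538.8–485.4 Ma.
Next in line is E (451.2 Ma), and 509.6 − 451.2 = 58.4 Myr.

B, in the Cambrian; 58.4 million years to E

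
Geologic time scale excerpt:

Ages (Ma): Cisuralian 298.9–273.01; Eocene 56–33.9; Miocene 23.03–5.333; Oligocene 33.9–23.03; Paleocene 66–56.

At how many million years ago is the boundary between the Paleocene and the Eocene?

The Paleocene ends and the Eocene begins at 56 Ma.

56 Ma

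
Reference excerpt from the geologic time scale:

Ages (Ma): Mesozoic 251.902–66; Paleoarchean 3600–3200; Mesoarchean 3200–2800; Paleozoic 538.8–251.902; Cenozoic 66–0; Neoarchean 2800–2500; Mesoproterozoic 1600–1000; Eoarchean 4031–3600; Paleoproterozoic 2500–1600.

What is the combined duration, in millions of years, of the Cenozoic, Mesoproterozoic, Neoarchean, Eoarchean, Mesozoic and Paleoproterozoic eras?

2482.902 million years

Each duration: Cenozoic = 66; Mesoproterozoic = 600; Neoarchean = 300; Eoarchean = 431; Mesozoic = 185.902; Paleoproterozoic = 900.
Sum: 66 + 600 + 300 + 431 + 185.902 + 900 = 2482.902 Myr.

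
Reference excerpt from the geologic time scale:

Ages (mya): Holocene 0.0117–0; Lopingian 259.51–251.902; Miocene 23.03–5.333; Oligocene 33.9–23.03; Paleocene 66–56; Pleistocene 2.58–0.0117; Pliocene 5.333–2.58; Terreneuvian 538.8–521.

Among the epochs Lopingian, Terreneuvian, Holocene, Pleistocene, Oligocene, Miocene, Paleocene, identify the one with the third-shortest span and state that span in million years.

Start − end for each: Lopingian 259.51 − 251.902 = 7.608; Terreneuvian 538.8 − 521 = 17.8; Holocene 0.0117 − 0 = 0.0117; Pleistocene 2.58 − 0.0117 = 2.5683; Oligocene 33.9 − 23.03 = 10.87; Miocene 23.03 − 5.333 = 17.697; Paleocene 66 − 56 = 10.
Ranking these from shortest: Holocene < Pleistocene < Lopingian < Paleocene < Oligocene < Miocene < Terreneuvian.
Position 3 in that ranking is Lopingian, which lasted 7.608 Myr.

Lopingian, 7.608 million years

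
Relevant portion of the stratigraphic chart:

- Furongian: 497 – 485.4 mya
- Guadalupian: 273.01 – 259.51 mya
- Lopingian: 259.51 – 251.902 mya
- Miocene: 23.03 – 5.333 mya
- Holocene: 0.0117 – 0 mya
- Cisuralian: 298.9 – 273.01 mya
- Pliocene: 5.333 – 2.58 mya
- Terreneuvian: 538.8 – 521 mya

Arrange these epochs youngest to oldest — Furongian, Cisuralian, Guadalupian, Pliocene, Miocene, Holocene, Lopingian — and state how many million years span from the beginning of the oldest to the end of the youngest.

Holocene, Pliocene, Miocene, Lopingian, Guadalupian, Cisuralian, Furongian; total span 497 Myr

From the excerpt: Furongian 497–485.4; Cisuralian 298.9–273.01; Guadalupian 273.01–259.51; Pliocene 5.333–2.58; Miocene 23.03–5.333; Holocene 0.0117–0; Lopingian 259.51–251.902 (Ma).
Larger Ma is earlier, so the oldest is Furongian and the youngest is Holocene; youngest to oldest: Holocene, Pliocene, Miocene, Lopingian, Guadalupian, Cisuralian, Furongian.
Oldest start 497 minus youngest end 0 gives 497 Myr overall.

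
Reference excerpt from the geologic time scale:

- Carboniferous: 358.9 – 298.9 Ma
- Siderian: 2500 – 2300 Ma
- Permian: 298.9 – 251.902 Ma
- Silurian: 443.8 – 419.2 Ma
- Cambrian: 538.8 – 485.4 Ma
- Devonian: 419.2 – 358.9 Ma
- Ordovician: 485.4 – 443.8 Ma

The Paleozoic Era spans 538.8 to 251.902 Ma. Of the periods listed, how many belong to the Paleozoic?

Periods inside 538.8–251.902 Ma: Cambrian, Ordovician, Silurian, Devonian, Carboniferous, Permian — 6 in total.

6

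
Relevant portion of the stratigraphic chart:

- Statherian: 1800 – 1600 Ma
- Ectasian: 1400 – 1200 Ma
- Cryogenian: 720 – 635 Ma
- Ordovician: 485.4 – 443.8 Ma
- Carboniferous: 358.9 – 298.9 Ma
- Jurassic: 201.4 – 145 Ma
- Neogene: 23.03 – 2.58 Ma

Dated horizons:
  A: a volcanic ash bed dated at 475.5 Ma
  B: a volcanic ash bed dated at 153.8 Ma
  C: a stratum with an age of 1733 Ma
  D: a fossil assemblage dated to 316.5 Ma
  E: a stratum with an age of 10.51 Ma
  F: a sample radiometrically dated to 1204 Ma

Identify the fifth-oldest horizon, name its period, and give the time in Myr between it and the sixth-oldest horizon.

Larger Ma means older, so oldest first: C 1733 > F 1204 > A 475.5 > D 316.5 > B 153.8 > E 10.51.
Counting 5 along gives B (153.8 Ma); the excerpt puts that inside the Jurassic, 201.4–145 Ma.
Next in line is E (10.51 Ma), and 153.8 − 10.51 = 143.29 Myr.

B, in the Jurassic; 143.29 million years to E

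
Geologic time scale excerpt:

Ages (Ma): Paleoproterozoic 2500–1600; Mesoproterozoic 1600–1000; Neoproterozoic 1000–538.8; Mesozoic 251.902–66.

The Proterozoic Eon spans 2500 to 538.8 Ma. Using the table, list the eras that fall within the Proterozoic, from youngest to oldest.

Eras with both bounds inside 2500–538.8 Ma: Neoproterozoic (1000–538.8), Mesoproterozoic (1600–1000), Paleoproterozoic (2500–1600).

Neoproterozoic, Mesoproterozoic, Paleoproterozoic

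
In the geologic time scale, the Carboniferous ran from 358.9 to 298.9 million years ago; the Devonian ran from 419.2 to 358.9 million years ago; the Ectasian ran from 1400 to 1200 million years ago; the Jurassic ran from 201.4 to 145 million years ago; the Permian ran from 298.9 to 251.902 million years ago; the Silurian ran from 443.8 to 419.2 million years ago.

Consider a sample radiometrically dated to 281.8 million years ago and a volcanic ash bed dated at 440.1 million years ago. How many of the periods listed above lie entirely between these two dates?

2

440.1 Ma sits inside the Silurian (443.8–419.2) and 281.8 Ma inside the Permian (298.9–251.902); neither of those is wholly between the two dates.
The listed periods lying completely between them are Devonian, Carboniferous — 2 in all.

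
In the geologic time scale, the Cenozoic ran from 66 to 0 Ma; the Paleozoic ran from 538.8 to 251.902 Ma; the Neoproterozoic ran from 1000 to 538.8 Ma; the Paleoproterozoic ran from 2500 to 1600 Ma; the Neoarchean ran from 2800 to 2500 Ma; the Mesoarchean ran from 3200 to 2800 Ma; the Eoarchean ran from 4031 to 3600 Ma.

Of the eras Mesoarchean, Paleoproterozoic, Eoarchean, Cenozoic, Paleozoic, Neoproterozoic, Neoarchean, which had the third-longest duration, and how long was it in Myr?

Durations: Mesoarchean 400; Paleoproterozoic 900; Eoarchean 431; Cenozoic 66; Paleozoic 286.898; Neoproterozoic 461.2; Neoarchean 300 Myr.
Sorted longest-first: Paleoproterozoic (900), Neoproterozoic (461.2), Eoarchean (431), Mesoarchean (400), Neoarchean (300), Paleozoic (286.898), Cenozoic (66).
The third longest is Eoarchean at 431 Myr.

Eoarchean, 431 million years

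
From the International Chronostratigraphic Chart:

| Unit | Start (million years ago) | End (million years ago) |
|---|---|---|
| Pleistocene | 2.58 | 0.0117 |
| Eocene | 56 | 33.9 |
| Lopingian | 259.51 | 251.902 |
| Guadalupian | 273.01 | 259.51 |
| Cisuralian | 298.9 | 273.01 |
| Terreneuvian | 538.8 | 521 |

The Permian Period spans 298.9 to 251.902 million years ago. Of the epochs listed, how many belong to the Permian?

3

Epochs inside 298.9–251.902 Ma: Cisuralian, Guadalupian, Lopingian — 3 in total.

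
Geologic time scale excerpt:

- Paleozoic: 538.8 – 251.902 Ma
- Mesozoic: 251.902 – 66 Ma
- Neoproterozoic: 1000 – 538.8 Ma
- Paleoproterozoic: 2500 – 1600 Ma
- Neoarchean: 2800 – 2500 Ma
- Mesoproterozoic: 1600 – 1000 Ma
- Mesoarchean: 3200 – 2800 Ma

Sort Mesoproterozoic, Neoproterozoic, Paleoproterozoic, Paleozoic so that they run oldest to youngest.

Paleoproterozoic → Mesoproterozoic → Neoproterozoic → Paleozoic

Sorting by start age (descending Ma, since larger Ma = older): Paleoproterozoic start 2500, Mesoproterozoic start 1600, Neoproterozoic start 1000, Paleozoic start 538.8.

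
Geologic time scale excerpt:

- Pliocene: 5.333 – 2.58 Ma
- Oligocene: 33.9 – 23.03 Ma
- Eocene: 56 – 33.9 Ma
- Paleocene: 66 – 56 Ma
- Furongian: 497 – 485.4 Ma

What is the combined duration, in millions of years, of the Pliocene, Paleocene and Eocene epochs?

Duration is start − end for each: (5.333 − 2.58) + (66 − 56) + (56 − 33.9).
That is 2.753 + 10 + 22.1, which totals 34.853 million years.

34.853 million years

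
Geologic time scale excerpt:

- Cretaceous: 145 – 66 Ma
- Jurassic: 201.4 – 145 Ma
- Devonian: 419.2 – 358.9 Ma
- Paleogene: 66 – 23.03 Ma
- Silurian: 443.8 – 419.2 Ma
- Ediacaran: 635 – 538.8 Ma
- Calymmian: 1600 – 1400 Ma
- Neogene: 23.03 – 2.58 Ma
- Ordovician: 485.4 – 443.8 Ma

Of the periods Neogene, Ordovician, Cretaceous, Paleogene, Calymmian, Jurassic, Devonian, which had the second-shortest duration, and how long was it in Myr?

Start − end for each: Neogene 23.03 − 2.58 = 20.45; Ordovician 485.4 − 443.8 = 41.6; Cretaceous 145 − 66 = 79; Paleogene 66 − 23.03 = 42.97; Calymmian 1600 − 1400 = 200; Jurassic 201.4 − 145 = 56.4; Devonian 419.2 − 358.9 = 60.3.
Ranking these from shortest: Neogene < Ordovician < Paleogene < Jurassic < Devonian < Cretaceous < Calymmian.
Position 2 in that ranking is Ordovician, which lasted 41.6 Myr.

Ordovician, 41.6 million years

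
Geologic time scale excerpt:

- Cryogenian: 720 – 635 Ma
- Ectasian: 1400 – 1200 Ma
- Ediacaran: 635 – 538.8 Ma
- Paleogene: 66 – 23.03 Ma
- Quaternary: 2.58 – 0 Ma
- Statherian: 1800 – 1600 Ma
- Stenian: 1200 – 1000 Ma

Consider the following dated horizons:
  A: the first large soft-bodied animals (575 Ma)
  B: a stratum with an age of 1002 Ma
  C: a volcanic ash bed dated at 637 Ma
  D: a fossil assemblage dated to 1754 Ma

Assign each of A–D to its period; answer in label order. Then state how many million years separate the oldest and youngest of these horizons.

Match each age against the start–end ranges in the excerpt: A = 575 Ma → Ediacaran (635–538.8); B = 1002 Ma → Stenian (1200–1000); C = 637 Ma → Cryogenian (720–635); D = 1754 Ma → Statherian (1800–1600).
The largest age is 1754 Ma and the smallest is 575 Ma; their difference is 1179 Myr.

A — Ediacaran; B — Stenian; C — Cryogenian; D — Statherian; span 1179 million years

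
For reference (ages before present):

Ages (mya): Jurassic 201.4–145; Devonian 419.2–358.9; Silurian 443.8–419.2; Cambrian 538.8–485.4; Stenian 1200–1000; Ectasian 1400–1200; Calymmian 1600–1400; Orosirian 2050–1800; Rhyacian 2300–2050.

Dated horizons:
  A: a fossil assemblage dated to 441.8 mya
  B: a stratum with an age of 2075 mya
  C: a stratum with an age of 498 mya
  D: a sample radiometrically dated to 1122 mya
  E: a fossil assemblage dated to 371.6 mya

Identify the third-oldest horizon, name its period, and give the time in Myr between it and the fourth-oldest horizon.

Sorted oldest-first by Ma: B (2075), D (1122), C (498), A (441.8), E (371.6).
The third oldest is C at 498 Ma, which lies in 538.8–485.4 Ma: the Cambrian.
The fourth oldest is A at 441.8 Ma; separation = |498 − 441.8| = 56.2 Myr.

C, in the Cambrian; 56.2 million years to A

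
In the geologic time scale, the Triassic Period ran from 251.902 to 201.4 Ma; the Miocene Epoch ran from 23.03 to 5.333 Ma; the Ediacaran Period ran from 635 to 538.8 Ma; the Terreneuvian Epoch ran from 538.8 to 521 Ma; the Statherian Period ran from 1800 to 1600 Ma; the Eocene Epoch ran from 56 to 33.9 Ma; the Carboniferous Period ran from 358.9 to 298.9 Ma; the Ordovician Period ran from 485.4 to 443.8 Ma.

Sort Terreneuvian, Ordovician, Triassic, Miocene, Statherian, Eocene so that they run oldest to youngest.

Statherian → Terreneuvian → Ordovician → Triassic → Eocene → Miocene

The oldest of these is Statherian (starts 1800 Ma) and the youngest is Miocene (ends 5.333 Ma).
In between, by decreasing start age: Terreneuvian (538.8), Ordovician (485.4), Triassic (251.902), Eocene (56).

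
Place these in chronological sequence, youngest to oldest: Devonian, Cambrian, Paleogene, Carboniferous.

Era membership (oldest first within each) — Paleozoic: Cambrian, Devonian, Carboniferous; Cenozoic: Paleogene. Paleozoic precedes Mesozoic, which precedes Cenozoic. Concatenating the groups in that era order and then reversing gives youngest to oldest.

Paleogene, Carboniferous, Devonian, Cambrian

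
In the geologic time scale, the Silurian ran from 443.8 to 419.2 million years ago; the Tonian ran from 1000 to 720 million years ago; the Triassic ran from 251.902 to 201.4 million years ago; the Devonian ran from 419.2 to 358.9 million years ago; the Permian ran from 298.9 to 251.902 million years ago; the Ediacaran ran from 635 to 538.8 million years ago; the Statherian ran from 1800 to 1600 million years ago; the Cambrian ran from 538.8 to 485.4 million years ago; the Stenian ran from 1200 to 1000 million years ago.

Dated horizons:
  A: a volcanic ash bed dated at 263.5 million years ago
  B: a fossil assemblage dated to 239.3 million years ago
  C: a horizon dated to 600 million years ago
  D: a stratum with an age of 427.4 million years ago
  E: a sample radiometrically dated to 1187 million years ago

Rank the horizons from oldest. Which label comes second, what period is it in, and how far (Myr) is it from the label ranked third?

C, in the Ediacaran; 172.6 million years to D

Larger Ma means older, so oldest first: E 1187 > C 600 > D 427.4 > A 263.5 > B 239.3.
Counting 2 along gives C (600 Ma); the excerpt puts that inside the Ediacaran, 635–538.8 Ma.
Next in line is D (427.4 Ma), and 600 − 427.4 = 172.6 Myr.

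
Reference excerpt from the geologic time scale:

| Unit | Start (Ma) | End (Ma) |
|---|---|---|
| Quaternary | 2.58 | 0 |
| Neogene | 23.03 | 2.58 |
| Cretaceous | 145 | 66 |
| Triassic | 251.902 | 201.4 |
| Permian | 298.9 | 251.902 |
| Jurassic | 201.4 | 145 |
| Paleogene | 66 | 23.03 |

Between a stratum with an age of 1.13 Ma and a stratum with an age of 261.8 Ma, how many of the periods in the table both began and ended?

5

261.8 Ma sits inside the Permian (298.9–251.902) and 1.13 Ma inside the Quaternary (2.58–0); neither of those is wholly between the two dates.
The listed periods lying completely between them are Triassic, Jurassic, Cretaceous, Paleogene, Neogene — 5 in all.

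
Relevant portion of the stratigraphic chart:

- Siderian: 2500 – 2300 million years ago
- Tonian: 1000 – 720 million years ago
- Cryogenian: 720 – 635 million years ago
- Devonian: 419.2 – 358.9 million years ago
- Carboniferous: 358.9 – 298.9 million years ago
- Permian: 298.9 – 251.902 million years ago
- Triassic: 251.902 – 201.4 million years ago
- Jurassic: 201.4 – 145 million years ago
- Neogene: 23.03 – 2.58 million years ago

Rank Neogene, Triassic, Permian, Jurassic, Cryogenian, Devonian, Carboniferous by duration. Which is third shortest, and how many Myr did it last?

Start − end for each: Neogene 23.03 − 2.58 = 20.45; Triassic 251.902 − 201.4 = 50.502; Permian 298.9 − 251.902 = 46.998; Jurassic 201.4 − 145 = 56.4; Cryogenian 720 − 635 = 85; Devonian 419.2 − 358.9 = 60.3; Carboniferous 358.9 − 298.9 = 60.
Ranking these from shortest: Neogene < Permian < Triassic < Jurassic < Carboniferous < Devonian < Cryogenian.
Position 3 in that ranking is Triassic, which lasted 50.502 Myr.

Triassic, 50.502 million years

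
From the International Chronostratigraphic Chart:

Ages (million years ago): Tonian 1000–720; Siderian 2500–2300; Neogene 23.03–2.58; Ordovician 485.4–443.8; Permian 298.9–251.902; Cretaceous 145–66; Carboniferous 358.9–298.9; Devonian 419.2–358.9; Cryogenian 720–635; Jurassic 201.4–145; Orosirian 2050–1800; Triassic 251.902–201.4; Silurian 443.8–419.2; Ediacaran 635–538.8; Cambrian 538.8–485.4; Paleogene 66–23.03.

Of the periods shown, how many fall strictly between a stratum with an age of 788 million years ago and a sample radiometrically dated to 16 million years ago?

12

The older date is 788 Ma and the younger is 16 Ma.
Periods with start < 788 and end > 16 Ma: Cryogenian (720–635), Ediacaran (635–538.8), Cambrian (538.8–485.4), Ordovician (485.4–443.8), Silurian (443.8–419.2), Devonian (419.2–358.9), Carboniferous (358.9–298.9), Permian (298.9–251.902), Triassic (251.902–201.4), Jurassic (201.4–145), Cretaceous (145–66), Paleogene (66–23.03).
That is 12 complete periods.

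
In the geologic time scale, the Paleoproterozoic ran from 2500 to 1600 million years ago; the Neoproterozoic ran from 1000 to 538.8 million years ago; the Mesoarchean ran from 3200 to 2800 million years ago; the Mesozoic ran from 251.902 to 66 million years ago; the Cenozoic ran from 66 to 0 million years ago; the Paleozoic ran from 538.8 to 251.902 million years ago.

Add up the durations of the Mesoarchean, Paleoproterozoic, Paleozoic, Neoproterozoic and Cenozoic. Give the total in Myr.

2114.098 million years

Duration is start − end for each: (3200 − 2800) + (2500 − 1600) + (538.8 − 251.902) + (1000 − 538.8) + (66 − 0).
That is 400 + 900 + 286.898 + 461.2 + 66, which totals 2114.098 million years.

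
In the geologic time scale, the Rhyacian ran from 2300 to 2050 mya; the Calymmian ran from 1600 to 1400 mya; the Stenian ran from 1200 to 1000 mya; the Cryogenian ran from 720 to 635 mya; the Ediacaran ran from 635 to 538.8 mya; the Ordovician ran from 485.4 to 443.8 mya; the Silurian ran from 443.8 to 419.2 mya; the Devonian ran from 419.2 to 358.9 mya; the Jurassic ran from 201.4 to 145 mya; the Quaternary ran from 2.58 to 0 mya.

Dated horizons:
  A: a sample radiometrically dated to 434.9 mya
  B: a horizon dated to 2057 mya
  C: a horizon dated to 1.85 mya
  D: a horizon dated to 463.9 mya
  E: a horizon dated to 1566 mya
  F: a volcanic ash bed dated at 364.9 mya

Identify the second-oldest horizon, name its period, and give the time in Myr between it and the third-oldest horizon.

E, in the Calymmian; 1102.1 million years to D

Larger Ma means older, so oldest first: B 2057 > E 1566 > D 463.9 > A 434.9 > F 364.9 > C 1.85.
Counting 2 along gives E (1566 Ma); the excerpt puts that inside the Calymmian, 1600–1400 Ma.
Next in line is D (463.9 Ma), and 1566 − 463.9 = 1102.1 Myr.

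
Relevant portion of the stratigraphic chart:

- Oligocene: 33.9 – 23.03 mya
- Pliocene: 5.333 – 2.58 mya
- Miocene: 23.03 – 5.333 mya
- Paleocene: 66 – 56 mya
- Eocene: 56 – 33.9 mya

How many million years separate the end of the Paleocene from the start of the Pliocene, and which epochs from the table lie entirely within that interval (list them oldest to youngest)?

50.667 million years; Eocene, Oligocene, Miocene

The Paleocene closes at 56 Ma and the Pliocene opens at 5.333 Ma, so the interval is 56 − 5.333 = 50.667 Myr.
An epoch fits inside if it starts at or after 56 Ma and ends at or before 5.333 Ma; oldest first that gives Eocene, Oligocene, Miocene.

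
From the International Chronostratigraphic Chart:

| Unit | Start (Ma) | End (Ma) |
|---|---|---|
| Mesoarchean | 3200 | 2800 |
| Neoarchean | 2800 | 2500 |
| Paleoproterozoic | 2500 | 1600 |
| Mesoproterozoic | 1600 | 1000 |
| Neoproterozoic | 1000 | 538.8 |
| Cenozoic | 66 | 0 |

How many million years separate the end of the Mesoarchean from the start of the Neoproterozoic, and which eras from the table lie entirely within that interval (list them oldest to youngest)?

End of Mesoarchean = 2800 Ma; start of Neoproterozoic = 1000 Ma.
Gap = 2800 − 1000 = 1800 Myr.
Eras wholly inside 2800–1000 Ma: Neoarchean (2800–2500), Paleoproterozoic (2500–1600), Mesoproterozoic (1600–1000).

1800 million years; Neoarchean, Paleoproterozoic, Mesoproterozoic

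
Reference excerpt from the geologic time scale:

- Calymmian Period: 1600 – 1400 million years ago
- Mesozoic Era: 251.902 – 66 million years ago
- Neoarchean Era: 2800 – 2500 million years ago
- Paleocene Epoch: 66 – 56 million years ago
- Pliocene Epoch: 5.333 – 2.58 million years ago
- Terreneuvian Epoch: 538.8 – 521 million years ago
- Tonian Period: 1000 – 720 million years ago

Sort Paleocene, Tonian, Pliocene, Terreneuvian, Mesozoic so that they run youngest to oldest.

Sorting by start age (ascending Ma, since larger Ma = older): Pliocene began 5.333, Paleocene began 66, Mesozoic began 251.902, Terreneuvian began 538.8, Tonian began 1000.

Pliocene, Paleocene, Mesozoic, Terreneuvian, Tonian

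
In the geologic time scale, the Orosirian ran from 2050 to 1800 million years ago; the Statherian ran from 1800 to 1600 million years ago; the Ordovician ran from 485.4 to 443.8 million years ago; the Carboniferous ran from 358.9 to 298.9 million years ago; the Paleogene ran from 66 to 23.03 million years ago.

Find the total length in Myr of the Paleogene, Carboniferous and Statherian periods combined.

Duration is start − end for each: (66 − 23.03) + (358.9 − 298.9) + (1800 − 1600).
That is 42.97 + 60 + 200, which totals 302.97 million years.

302.97 million years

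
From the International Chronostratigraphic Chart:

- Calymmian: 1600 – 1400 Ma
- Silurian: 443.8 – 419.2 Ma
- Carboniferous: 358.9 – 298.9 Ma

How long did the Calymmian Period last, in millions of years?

1600 − 1400 = 200 million years.

200 million years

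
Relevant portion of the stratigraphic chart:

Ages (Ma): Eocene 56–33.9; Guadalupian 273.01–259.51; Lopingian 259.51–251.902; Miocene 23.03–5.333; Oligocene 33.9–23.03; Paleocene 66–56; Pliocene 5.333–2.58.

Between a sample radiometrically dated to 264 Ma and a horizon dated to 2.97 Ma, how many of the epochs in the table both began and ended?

5

The older date is 264 Ma and the younger is 2.97 Ma.
Epochs with start < 264 and end > 2.97 Ma: Lopingian (259.51–251.902), Paleocene (66–56), Eocene (56–33.9), Oligocene (33.9–23.03), Miocene (23.03–5.333).
That is 5 complete epochs.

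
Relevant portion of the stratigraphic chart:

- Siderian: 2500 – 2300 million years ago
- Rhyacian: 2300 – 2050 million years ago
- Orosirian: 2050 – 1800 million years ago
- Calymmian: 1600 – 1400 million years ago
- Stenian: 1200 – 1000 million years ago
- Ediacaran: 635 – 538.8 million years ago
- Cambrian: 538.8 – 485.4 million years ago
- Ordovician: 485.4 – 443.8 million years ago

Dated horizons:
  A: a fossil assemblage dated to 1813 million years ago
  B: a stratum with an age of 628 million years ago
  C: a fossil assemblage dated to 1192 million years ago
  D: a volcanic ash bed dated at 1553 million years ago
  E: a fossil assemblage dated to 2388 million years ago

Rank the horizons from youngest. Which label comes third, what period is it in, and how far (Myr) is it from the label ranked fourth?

Sorted youngest-first by Ma: B (628), C (1192), D (1553), A (1813), E (2388).
The third youngest is D at 1553 Ma, which lies in 1600–1400 Ma: the Calymmian.
The fourth youngest is A at 1813 Ma; separation = |1553 − 1813| = 260 Myr.

D, in the Calymmian; 260 million years to A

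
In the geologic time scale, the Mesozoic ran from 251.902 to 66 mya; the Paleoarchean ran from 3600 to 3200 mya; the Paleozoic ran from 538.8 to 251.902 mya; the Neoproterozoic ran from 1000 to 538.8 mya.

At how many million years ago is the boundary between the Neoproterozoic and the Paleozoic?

538.8 mya

The Neoproterozoic ends and the Paleozoic begins at 538.8 mya.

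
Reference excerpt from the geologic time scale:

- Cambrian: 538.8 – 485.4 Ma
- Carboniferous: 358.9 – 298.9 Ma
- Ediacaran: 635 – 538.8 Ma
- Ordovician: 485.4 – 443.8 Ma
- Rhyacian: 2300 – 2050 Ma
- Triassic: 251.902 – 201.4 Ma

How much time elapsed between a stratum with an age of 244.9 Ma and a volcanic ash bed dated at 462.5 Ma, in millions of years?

217.6 million years

462.5 − 244.9 = 217.6 million years.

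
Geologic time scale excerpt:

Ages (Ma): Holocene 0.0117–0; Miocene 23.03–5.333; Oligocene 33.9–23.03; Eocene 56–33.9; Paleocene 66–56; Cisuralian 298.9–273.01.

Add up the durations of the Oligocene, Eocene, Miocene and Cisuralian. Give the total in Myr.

Each duration: Oligocene = 10.87; Eocene = 22.1; Miocene = 17.697; Cisuralian = 25.89.
Sum: 10.87 + 22.1 + 17.697 + 25.89 = 76.557 Myr.

76.557 million years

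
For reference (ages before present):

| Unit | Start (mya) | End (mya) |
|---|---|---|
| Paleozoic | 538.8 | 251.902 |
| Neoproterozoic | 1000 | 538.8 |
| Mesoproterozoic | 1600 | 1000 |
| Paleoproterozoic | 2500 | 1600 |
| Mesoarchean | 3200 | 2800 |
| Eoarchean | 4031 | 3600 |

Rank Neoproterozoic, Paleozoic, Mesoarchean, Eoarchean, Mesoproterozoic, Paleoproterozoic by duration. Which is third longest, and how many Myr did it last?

Neoproterozoic, 461.2 million years

Start − end for each: Neoproterozoic 1000 − 538.8 = 461.2; Paleozoic 538.8 − 251.902 = 286.898; Mesoarchean 3200 − 2800 = 400; Eoarchean 4031 − 3600 = 431; Mesoproterozoic 1600 − 1000 = 600; Paleoproterozoic 2500 − 1600 = 900.
Ranking these from longest: Paleoproterozoic > Mesoproterozoic > Neoproterozoic > Eoarchean > Mesoarchean > Paleozoic.
Position 3 in that ranking is Neoproterozoic, which lasted 461.2 Myr.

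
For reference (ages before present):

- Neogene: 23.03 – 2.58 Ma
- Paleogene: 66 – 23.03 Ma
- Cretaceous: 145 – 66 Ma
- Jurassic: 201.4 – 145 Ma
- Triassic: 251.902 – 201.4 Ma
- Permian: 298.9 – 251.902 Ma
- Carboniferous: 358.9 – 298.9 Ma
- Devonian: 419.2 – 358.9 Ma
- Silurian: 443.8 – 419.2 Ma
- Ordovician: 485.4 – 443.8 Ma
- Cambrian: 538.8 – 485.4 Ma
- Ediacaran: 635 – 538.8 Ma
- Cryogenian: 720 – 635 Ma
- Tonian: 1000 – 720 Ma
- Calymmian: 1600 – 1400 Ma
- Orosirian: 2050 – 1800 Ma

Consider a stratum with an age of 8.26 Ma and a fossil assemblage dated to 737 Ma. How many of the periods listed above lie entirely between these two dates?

The older date is 737 Ma and the younger is 8.26 Ma.
Periods with start < 737 and end > 8.26 Ma: Cryogenian (720–635), Ediacaran (635–538.8), Cambrian (538.8–485.4), Ordovician (485.4–443.8), Silurian (443.8–419.2), Devonian (419.2–358.9), Carboniferous (358.9–298.9), Permian (298.9–251.902), Triassic (251.902–201.4), Jurassic (201.4–145), Cretaceous (145–66), Paleogene (66–23.03).
That is 12 complete periods.

12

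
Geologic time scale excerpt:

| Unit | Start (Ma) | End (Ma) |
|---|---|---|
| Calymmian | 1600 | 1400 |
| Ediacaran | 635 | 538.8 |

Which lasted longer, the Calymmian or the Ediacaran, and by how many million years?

Calymmian, by 103.8 million years

Calymmian: 1600 − 1400 = 200 Myr.
Ediacaran: 635 − 538.8 = 96.2 Myr.
Difference: 200 − 96.2 = 103.8 Myr, so the Calymmian was longer.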